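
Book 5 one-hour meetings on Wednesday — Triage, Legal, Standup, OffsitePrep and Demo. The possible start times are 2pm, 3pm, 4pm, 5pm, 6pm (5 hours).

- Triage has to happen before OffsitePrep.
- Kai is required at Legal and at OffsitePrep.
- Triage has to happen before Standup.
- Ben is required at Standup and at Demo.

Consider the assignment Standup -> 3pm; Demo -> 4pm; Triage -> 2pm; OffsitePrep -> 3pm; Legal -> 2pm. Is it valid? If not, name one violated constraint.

Yes, all constraints hold

Ben is required at Standup and at Demo — holds.
Triage has to happen before Standup — holds.
Kai is required at Legal and at OffsitePrep — holds.
Triage has to happen before OffsitePrep — holds.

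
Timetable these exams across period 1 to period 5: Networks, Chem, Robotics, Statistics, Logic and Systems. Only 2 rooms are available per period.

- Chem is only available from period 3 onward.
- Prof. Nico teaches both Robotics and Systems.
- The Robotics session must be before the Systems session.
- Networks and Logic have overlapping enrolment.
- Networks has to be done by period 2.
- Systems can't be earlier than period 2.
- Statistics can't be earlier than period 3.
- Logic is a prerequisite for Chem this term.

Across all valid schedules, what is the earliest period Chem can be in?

Chem is available from period 3.
Chem at period 3 is achievable: Systems -> period 2, Statistics -> period 3, Networks -> period 1, Logic -> period 2, Robotics -> period 1, Chem -> period 3.

period 3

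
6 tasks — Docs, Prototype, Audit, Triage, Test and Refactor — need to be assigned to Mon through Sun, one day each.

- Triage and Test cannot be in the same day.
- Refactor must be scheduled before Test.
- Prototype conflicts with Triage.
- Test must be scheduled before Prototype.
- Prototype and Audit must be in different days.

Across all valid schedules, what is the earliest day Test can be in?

Tue

Precedence pushes Test to at least Tue; downstream work caps Test at Sat.
Test at Tue is achievable: Prototype=Wed; Docs=Mon; Audit=Mon; Refactor=Mon; Test=Tue; Triage=Mon.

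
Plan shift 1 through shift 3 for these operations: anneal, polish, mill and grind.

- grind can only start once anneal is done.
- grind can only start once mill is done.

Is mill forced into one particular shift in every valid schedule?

mill can be shift 1 (e.g. grind -> shift 2; mill -> shift 1; anneal -> shift 1; polish -> shift 1) or shift 2 (e.g. polish=shift 1, anneal=shift 1, grind=shift 3, mill=shift 2).

No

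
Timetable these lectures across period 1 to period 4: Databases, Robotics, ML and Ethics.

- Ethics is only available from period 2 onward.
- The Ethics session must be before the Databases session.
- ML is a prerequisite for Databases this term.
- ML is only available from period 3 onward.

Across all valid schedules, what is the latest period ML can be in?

ML is available from period 3; downstream work caps ML at period 3.
ML at period 3 is achievable: Robotics=period 1; ML=period 3; Databases=period 4; Ethics=period 2.

period 3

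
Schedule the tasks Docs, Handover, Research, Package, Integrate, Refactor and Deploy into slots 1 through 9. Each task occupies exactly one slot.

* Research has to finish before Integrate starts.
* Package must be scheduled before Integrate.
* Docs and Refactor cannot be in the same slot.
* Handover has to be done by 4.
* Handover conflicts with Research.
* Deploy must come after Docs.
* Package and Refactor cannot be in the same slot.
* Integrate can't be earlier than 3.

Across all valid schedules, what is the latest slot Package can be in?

Downstream work caps Package at 8.
Package at 8 is achievable: Handover -> 1, Package -> 8, Docs -> 1, Research -> 2, Deploy -> 2, Integrate -> 9, Refactor -> 2.

8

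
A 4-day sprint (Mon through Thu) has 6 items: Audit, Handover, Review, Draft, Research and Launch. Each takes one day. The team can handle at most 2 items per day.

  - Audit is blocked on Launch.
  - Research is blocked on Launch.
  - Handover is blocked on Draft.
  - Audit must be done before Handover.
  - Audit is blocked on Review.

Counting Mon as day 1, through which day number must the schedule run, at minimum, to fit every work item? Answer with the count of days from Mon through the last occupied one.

3 days

The precedence chain requires at least 3 distinct days.
With at most 2 per day and 6 work items, at least 3 days are needed.
3 works (last occupied day: Wed): for example Review -> Mon, Research -> Wed, Draft -> Tue, Audit -> Tue, Launch -> Mon, Handover -> Wed.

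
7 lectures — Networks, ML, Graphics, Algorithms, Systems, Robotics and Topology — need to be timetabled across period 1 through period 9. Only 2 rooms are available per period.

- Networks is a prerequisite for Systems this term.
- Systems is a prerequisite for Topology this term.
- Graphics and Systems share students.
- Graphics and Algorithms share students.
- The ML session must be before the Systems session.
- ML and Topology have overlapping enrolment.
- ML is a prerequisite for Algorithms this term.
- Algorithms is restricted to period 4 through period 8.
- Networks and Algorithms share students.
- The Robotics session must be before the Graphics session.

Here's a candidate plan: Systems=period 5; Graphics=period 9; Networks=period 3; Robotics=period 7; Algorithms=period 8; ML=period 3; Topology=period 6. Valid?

Yes, all constraints hold

Algorithms is restricted to period 4 through period 8 — holds.
ML and Topology have overlapping enrolment — holds.
ML is a prerequisite for Algorithms this term — holds.
The Robotics session must be before the Graphics session — holds.
The ML session must be before the Systems session — holds.
Only 2 rooms are available per period — holds.
Graphics and Algorithms share students — holds.
Networks is a prerequisite for Systems this term — holds.
Networks and Algorithms share students — holds.
Systems is a prerequisite for Topology this term — holds.
Graphics and Systems share students — holds.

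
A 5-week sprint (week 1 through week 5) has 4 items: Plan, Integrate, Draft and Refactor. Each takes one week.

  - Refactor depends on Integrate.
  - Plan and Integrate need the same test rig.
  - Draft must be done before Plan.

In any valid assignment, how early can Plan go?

Precedence pushes Plan to at least week 2.
Plan at week 2 is achievable: Plan -> week 2; Draft -> week 1; Refactor -> week 2; Integrate -> week 1.

week 2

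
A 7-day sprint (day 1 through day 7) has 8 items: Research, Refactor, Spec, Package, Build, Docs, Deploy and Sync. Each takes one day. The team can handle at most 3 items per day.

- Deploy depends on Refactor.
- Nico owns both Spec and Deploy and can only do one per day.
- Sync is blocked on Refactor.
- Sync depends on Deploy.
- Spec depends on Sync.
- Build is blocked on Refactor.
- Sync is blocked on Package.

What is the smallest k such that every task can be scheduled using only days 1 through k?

4

The precedence chain requires at least 4 distinct days.
With at most 3 per day and 8 tasks, at least 3 days are needed.
4 works (last occupied day: day 4): for example Docs in day 2, Sync in day 3, Build in day 2, Refactor in day 1, Research in day 1, Deploy in day 2, Package in day 1, Spec in day 4.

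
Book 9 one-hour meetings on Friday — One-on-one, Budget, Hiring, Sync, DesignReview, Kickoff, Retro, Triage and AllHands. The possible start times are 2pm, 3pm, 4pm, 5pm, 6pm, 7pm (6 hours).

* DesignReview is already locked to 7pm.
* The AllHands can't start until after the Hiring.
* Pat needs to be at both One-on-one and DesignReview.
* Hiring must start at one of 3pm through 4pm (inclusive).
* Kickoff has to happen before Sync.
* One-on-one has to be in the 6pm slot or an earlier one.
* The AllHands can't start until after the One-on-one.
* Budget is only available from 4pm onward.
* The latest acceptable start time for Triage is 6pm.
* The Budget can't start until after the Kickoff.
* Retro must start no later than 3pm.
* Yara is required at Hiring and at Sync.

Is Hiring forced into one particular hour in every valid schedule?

No

Hiring can be 3pm (e.g. Hiring in 3pm; AllHands in 4pm; DesignReview in 7pm; Kickoff in 2pm; Triage in 2pm; One-on-one in 2pm; Retro in 2pm; Sync in 4pm; Budget in 4pm) or 4pm (e.g. One-on-one=2pm; DesignReview=7pm; Retro=2pm; AllHands=5pm; Budget=4pm; Kickoff=2pm; Hiring=4pm; Sync=3pm; Triage=2pm).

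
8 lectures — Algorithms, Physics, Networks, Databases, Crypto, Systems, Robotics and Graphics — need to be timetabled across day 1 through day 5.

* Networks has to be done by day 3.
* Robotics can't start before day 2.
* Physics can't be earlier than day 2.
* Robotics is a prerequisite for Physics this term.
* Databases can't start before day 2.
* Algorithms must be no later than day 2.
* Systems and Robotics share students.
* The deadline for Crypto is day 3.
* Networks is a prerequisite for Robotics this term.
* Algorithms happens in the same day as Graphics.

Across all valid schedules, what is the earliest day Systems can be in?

Systems at day 1 is achievable: Algorithms=day 1, Networks=day 1, Graphics=day 1, Databases=day 2, Systems=day 1, Robotics=day 2, Crypto=day 1, Physics=day 3.

day 1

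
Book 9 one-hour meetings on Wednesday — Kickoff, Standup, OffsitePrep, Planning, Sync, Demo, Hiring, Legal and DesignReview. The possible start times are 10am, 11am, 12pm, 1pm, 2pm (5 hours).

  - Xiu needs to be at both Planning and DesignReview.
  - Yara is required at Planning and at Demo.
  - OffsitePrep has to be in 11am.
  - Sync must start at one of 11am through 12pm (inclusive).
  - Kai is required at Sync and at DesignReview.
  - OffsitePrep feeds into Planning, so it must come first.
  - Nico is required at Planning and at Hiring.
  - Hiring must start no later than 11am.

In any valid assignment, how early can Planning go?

Precedence pushes Planning to at least 12pm.
Planning at 12pm is achievable: Legal=10am; DesignReview=10am; Hiring=10am; OffsitePrep=11am; Standup=10am; Planning=12pm; Demo=10am; Sync=11am; Kickoff=10am.

12pm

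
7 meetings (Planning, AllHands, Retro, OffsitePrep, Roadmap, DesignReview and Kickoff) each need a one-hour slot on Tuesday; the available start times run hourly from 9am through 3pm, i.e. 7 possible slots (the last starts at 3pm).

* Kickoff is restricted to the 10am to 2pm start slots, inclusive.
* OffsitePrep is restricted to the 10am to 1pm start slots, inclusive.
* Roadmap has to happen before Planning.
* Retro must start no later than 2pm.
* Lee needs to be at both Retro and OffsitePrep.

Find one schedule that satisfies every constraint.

Roadmap -> 9am; AllHands -> 9am; Retro -> 9am; DesignReview -> 9am; Planning -> 10am; Kickoff -> 10am; OffsitePrep -> 10am

Checking: Roadmap(9am) before Planning(10am); Retro(9am) != OffsitePrep(10am); Retro=9am in [9am,2pm]; Kickoff=10am in [10am,2pm]; OffsitePrep=10am in [10am,1pm].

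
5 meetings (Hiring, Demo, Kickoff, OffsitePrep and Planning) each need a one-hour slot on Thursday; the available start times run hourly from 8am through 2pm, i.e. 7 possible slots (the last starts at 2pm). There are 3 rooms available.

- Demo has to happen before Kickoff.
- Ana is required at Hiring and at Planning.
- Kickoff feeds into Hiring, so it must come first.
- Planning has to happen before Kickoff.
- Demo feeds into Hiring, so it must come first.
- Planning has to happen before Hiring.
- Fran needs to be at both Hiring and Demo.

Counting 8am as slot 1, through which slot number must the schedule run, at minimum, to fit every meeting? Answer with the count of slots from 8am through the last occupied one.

The precedence chain requires at least 3 distinct slots.
With at most 3 per slot and 5 meetings, at least 2 slots are needed.
3 works (last occupied slot: 10am): for example OffsitePrep in 8am, Planning in 8am, Demo in 8am, Hiring in 10am, Kickoff in 9am.

3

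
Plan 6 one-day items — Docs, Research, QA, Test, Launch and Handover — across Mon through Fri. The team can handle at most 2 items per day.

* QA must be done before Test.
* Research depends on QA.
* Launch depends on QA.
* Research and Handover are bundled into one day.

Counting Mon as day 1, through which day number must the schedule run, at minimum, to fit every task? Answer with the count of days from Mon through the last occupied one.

The precedence chain requires at least 2 distinct days.
With at most 2 per day and 6 tasks, at least 3 days are needed.
3 works (last occupied day: Wed): for example Test=Wed, Research=Tue, QA=Mon, Docs=Mon, Handover=Tue, Launch=Wed.

3 days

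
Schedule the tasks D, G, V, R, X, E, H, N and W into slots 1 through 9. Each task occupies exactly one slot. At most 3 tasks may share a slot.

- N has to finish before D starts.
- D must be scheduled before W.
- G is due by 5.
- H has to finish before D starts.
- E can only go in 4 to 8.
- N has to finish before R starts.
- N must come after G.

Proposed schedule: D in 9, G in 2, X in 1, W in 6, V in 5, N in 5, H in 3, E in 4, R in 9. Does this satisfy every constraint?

No — it violates: D must be scheduled before W

E can only go in 4 to 8 — holds.
D must be scheduled before W — violated.
At most 3 tasks may share a slot — holds.
H has to finish before D starts — holds.
N has to finish before R starts — holds.
N has to finish before D starts — holds.
N must come after G — holds.
G is due by 5 — holds.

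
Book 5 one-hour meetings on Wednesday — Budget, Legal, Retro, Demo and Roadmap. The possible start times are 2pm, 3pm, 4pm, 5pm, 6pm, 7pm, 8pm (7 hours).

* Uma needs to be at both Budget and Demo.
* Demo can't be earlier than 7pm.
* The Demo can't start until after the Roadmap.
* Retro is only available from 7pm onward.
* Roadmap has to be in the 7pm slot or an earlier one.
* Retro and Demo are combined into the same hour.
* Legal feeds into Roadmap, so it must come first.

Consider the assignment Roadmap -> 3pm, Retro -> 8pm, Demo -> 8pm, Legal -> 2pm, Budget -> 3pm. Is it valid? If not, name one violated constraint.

Retro and Demo are combined into the same hour — holds.
Legal feeds into Roadmap, so it must come first — holds.
Roadmap has to be in the 7pm slot or an earlier one — holds.
The Demo can't start until after the Roadmap — holds.
Uma needs to be at both Budget and Demo — holds.
Retro is only available from 7pm onward — holds.
Demo can't be earlier than 7pm — holds.

Valid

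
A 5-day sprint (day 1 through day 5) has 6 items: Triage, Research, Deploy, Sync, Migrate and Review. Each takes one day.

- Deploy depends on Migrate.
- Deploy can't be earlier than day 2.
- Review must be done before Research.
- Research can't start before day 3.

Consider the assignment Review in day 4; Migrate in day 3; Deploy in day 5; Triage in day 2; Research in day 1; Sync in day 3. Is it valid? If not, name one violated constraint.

Deploy can't be earlier than day 2 — holds.
Review must be done before Research — violated.
Research can't start before day 3 — violated.
Deploy depends on Migrate — holds.

Invalid. Research can't start before day 3.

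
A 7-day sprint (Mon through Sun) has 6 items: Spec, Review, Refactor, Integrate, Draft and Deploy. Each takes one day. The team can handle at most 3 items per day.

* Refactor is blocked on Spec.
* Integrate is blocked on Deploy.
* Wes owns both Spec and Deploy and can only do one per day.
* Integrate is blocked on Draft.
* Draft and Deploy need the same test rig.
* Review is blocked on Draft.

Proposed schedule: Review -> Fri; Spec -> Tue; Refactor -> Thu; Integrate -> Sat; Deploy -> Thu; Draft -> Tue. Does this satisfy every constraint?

Yes, all constraints hold

Review is blocked on Draft — holds.
Integrate is blocked on Deploy — holds.
Refactor is blocked on Spec — holds.
Wes owns both Spec and Deploy and can only do one per day — holds.
The team can handle at most 3 items per day — holds.
Integrate is blocked on Draft — holds.
Draft and Deploy need the same test rig — holds.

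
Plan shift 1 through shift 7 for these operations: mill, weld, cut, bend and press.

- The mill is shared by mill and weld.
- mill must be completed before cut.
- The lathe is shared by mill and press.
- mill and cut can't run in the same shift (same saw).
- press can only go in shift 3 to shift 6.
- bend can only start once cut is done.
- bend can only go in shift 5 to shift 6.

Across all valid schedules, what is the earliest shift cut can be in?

shift 2

Precedence pushes cut to at least shift 2; downstream work caps cut at shift 5.
cut at shift 2 is achievable: mill=shift 1, bend=shift 5, cut=shift 2, press=shift 3, weld=shift 2.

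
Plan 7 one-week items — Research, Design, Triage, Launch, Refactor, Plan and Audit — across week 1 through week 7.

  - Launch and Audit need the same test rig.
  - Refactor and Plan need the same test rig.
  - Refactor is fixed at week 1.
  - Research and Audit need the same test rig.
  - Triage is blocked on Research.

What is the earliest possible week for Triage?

week 2

Precedence pushes Triage to at least week 2.
Triage at week 2 is achievable: Refactor=week 1; Triage=week 2; Audit=week 2; Research=week 1; Plan=week 2; Design=week 1; Launch=week 1.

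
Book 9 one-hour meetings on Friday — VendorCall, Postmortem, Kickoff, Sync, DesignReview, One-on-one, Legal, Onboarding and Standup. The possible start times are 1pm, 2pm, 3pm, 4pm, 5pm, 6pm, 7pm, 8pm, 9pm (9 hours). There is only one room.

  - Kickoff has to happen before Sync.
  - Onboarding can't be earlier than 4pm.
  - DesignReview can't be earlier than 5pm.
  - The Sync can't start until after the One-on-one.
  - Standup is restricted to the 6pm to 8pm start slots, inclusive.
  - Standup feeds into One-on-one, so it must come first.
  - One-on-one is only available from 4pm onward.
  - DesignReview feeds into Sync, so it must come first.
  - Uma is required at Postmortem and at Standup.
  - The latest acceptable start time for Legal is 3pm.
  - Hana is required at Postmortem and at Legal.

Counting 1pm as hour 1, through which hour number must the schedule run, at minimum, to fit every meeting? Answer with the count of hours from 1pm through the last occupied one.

The precedence chain requires at least 3 distinct hours.
With at most 1 per hour and 9 meetings, at least 9 hours are needed.
Propagating the time windows through the other constraints, Sync can't land before 8pm — that is hour 8 counting from 1pm — so the schedule must run through at least 8 hours.
9 works (last occupied hour: 9pm): for example Postmortem in 9pm; Onboarding in 4pm; VendorCall in 3pm; Standup in 6pm; Kickoff in 2pm; One-on-one in 7pm; Sync in 8pm; Legal in 1pm; DesignReview in 5pm.

9 hours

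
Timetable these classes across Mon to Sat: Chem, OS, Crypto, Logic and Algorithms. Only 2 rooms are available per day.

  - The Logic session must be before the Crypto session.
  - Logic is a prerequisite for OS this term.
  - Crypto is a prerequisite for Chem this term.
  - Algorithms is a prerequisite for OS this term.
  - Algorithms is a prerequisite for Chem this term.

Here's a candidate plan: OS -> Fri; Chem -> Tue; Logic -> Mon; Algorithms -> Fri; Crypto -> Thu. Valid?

Algorithms is a prerequisite for Chem this term — violated.
Crypto is a prerequisite for Chem this term — violated.
The Logic session must be before the Crypto session — holds.
Only 2 rooms are available per day — holds.
Logic is a prerequisite for OS this term — holds.
Algorithms is a prerequisite for OS this term — violated.

No. Algorithms is a prerequisite for Chem this term is not satisfied.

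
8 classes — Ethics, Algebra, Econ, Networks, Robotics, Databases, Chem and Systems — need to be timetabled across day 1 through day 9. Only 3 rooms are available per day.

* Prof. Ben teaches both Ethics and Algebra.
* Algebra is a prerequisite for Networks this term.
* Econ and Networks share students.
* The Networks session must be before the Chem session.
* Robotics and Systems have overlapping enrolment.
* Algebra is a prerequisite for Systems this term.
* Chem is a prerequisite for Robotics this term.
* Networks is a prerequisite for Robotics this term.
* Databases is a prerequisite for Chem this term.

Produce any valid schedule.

Robotics -> day 4, Algebra -> day 1, Systems -> day 2, Networks -> day 2, Econ -> day 1, Chem -> day 3, Databases -> day 1, Ethics -> day 2

Checking: Chem(day 3) before Robotics(day 4); Networks(day 2) before Robotics(day 4); Algebra(day 1) before Networks(day 2); Algebra(day 1) before Systems(day 2); Networks(day 2) before Chem(day 3); Databases(day 1) before Chem(day 3); Econ(day 1) != Networks(day 2); Ethics(day 2) != Algebra(day 1); Robotics(day 4) != Systems(day 2); max 3 per day (cap 3).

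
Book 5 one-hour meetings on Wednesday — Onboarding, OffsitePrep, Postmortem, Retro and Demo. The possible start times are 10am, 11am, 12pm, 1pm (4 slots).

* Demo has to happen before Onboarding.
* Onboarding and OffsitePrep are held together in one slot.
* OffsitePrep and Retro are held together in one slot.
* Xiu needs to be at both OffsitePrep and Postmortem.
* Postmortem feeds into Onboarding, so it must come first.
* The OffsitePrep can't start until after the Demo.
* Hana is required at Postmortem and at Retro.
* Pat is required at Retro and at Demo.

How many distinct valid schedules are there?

14

Splitting on Onboarding: it can be 11am (1), 12pm (4), 1pm (9). Listing each branch's schedules as (OffsitePrep, Postmortem, Retro, Demo):
Onboarding=11am: (11am,10am,11am,10am) — 1.
Onboarding=12pm: (12pm,10am,12pm,10am) (12pm,10am,12pm,11am) (12pm,11am,12pm,10am) (12pm,11am,12pm,11am) — 4.
Onboarding=1pm: (1pm,10am,1pm,10am) (1pm,10am,1pm,11am) (1pm,10am,1pm,12pm) (1pm,11am,1pm,10am) (1pm,11am,1pm,11am) (1pm,11am,1pm,12pm) (1pm,12pm,1pm,10am) (1pm,12pm,1pm,11am) (1pm,12pm,1pm,12pm) — 9.
Summing: 1 + 4 + 9 = 14.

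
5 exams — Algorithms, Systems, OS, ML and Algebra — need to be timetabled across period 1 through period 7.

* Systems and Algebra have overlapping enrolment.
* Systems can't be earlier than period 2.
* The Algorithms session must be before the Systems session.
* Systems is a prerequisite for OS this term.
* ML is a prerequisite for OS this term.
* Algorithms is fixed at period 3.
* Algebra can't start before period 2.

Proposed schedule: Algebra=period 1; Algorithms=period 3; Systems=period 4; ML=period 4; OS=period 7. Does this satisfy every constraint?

Algebra can't start before period 2 — violated.
ML is a prerequisite for OS this term — holds.
Systems and Algebra have overlapping enrolment — holds.
Systems is a prerequisite for OS this term — holds.
Systems can't be earlier than period 2 — holds.
Algorithms is fixed at period 3 — holds.
The Algorithms session must be before the Systems session — holds.

Invalid. Algebra can't start before period 2.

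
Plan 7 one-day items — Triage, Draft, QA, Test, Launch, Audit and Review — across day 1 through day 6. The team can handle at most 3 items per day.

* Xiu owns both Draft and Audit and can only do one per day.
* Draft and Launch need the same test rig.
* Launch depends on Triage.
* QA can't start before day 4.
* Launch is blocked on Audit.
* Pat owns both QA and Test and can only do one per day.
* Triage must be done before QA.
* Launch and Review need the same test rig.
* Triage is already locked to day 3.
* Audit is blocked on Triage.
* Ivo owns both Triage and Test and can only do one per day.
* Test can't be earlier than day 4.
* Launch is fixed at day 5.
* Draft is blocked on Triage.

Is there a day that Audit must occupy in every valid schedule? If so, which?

Triage is fixed at day 3 and must come before Audit, so Audit is at least day 4.
Launch is fixed at day 5 and must come after Audit, so Audit is at most day 4.
So Audit must be day 4.

day 4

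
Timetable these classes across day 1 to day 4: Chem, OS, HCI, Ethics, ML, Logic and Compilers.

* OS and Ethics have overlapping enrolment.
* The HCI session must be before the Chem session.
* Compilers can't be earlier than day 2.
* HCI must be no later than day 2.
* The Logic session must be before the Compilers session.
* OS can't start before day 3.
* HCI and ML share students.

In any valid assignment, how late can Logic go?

day 3

Downstream work caps Logic at day 3.
Logic at day 3 is achievable: Chem -> day 2, ML -> day 2, OS -> day 3, HCI -> day 1, Ethics -> day 1, Compilers -> day 4, Logic -> day 3.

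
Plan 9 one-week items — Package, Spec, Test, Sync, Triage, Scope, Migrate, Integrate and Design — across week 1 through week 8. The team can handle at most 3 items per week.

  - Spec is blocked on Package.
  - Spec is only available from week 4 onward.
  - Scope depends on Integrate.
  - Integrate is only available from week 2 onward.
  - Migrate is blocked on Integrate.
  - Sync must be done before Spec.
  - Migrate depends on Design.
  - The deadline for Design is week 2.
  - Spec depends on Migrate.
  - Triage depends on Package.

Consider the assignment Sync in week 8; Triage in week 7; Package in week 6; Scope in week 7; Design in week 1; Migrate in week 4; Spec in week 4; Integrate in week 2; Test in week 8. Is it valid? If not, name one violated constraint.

No. Sync must be done before Spec is not satisfied.

Sync must be done before Spec — violated.
Spec depends on Migrate — violated.
Migrate is blocked on Integrate — holds.
Spec is only available from week 4 onward — holds.
The deadline for Design is week 2 — holds.
The team can handle at most 3 items per week — holds.
Spec is blocked on Package — violated.
Integrate is only available from week 2 onward — holds.
Scope depends on Integrate — holds.
Migrate depends on Design — holds.
Triage depends on Package — holds.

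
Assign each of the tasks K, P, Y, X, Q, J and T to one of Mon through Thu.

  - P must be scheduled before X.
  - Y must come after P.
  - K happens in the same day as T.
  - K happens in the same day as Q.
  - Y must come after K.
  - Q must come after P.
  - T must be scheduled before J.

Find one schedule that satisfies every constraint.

P -> Mon, T -> Tue, X -> Tue, Q -> Tue, J -> Wed, K -> Tue, Y -> Wed

Checking: K(Tue) before Y(Wed); P(Mon) before Q(Tue); T(Tue) before J(Wed); P(Mon) before X(Tue); P(Mon) before Y(Wed); K = T = Tue; K = Q = Tue.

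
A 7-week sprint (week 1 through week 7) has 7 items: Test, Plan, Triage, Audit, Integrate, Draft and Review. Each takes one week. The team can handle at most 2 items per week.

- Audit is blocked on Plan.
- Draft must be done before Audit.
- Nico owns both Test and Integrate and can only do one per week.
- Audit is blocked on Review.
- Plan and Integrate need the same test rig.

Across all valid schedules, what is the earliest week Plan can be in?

Downstream work caps Plan at week 6.
Plan at week 1 is achievable: Review=week 2; Test=week 2; Integrate=week 4; Draft=week 1; Plan=week 1; Audit=week 3; Triage=week 3.

week 1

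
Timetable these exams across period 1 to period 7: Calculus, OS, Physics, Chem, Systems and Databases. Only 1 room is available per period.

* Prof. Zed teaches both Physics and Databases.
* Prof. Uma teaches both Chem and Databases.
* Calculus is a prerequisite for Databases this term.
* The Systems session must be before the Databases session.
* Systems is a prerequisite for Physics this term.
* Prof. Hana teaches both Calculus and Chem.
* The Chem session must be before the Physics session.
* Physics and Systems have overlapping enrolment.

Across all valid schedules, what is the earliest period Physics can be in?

Precedence pushes Physics to at least period 2.
Physics at period 3 is achievable: Systems=period 1; Chem=period 2; Databases=period 5; Calculus=period 4; OS=period 6; Physics=period 3.
Nothing earlier works — the conflict and capacity constraints rule out every period before period 3.

period 3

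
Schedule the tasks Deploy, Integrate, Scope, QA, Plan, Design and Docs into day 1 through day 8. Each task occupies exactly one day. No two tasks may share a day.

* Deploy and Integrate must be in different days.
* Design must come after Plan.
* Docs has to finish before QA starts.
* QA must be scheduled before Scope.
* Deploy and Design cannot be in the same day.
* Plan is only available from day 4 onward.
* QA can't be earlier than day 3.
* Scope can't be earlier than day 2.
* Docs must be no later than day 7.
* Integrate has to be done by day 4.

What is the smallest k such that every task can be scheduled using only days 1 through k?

The precedence chain requires at least 3 distinct days.
With at most 1 per day and 7 tasks, at least 7 days are needed.
Propagating the time windows through the other constraints, Design can't land before day 5, so the schedule must run through at least day 5.
7 works (last occupied day: day 7): for example Deploy in day 7, Docs in day 2, Scope in day 5, Integrate in day 1, Plan in day 4, QA in day 3, Design in day 6.

7 days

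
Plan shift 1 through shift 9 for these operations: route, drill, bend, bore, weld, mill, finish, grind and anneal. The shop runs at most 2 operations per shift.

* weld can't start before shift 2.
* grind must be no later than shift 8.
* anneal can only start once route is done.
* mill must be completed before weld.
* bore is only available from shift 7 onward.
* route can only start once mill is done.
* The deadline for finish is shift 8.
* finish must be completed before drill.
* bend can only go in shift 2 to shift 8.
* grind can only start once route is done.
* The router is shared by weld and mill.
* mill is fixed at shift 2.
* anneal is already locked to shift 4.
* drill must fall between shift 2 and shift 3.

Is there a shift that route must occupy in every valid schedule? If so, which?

mill is fixed at shift 2 and must come before route, so route is at least shift 3.
anneal is fixed at shift 4 and must come after route, so route is at most shift 3.
So route must be shift 3.

shift 3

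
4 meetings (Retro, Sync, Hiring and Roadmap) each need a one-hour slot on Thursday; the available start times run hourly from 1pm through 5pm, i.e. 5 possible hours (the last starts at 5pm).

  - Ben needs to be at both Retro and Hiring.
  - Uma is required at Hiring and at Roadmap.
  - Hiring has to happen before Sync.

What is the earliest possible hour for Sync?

2pm

Precedence pushes Sync to at least 2pm.
Sync at 2pm is achievable: Sync in 2pm; Retro in 2pm; Hiring in 1pm; Roadmap in 2pm.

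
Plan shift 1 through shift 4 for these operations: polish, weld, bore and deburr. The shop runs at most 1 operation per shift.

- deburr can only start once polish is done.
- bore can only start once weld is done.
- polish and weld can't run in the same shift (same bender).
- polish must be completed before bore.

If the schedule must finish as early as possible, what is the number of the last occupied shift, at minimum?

shift 4

The precedence chain requires at least 2 distinct shifts.
With at most 1 per shift and 4 operations, at least 4 shifts are needed.
4 works (last occupied shift: shift 4): for example deburr=shift 4, bore=shift 3, polish=shift 1, weld=shift 2.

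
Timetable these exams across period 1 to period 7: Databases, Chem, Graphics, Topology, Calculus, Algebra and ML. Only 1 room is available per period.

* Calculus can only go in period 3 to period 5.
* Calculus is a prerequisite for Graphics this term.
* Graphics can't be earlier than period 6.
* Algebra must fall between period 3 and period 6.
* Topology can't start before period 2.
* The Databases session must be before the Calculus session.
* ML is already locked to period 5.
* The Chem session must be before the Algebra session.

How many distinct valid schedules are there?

15

Splitting on Databases: it can be period 1 (8), period 2 (6), period 3 (1). Listing each branch's schedules as (Chem, Graphics, Topology, Calculus, Algebra, ML) by period number:
Databases=period 1: (2,6,7,3,4,5) (2,6,7,4,3,5) (2,7,3,4,6,5) (2,7,4,3,6,5) (2,7,6,3,4,5) (2,7,6,4,3,5) (3,7,2,4,6,5) (4,7,2,3,6,5) — 8.
Databases=period 2: (1,6,7,3,4,5) (1,6,7,4,3,5) (1,7,3,4,6,5) (1,7,4,3,6,5) (1,7,6,3,4,5) (1,7,6,4,3,5) — 6.
Databases=period 3: (1,7,2,4,6,5) — 1.
Summing: 8 + 6 + 1 = 15.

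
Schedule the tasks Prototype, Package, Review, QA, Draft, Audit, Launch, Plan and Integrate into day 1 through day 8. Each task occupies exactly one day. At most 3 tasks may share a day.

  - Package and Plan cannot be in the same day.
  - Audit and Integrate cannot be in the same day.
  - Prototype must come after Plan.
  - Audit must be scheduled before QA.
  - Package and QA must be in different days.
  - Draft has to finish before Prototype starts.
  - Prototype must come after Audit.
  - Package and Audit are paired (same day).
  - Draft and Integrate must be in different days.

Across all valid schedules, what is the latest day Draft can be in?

Downstream work caps Draft at day 7.
Draft at day 7 is achievable: QA -> day 2, Integrate -> day 3, Review -> day 1, Plan -> day 2, Package -> day 1, Prototype -> day 8, Audit -> day 1, Draft -> day 7, Launch -> day 2.

day 7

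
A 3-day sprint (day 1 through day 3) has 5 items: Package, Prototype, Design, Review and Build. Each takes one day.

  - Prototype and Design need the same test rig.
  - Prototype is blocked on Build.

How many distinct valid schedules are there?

Splitting on Package: it can be day 1 (18), day 2 (18), day 3 (18). Listing each branch's schedules as (Prototype, Design, Review, Build) by day number:
Package=day 1: (2,1,1,1) (2,1,2,1) (2,1,3,1) (2,3,1,1) (2,3,2,1) (2,3,3,1) (3,1,1,1) (3,1,1,2) (3,1,2,1) (3,1,2,2) (3,1,3,1) (3,1,3,2) (3,2,1,1) (3,2,1,2) (3,2,2,1) (3,2,2,2) (3,2,3,1) (3,2,3,2) — 18.
Package=day 2: (2,1,1,1) (2,1,2,1) (2,1,3,1) (2,3,1,1) (2,3,2,1) (2,3,3,1) (3,1,1,1) (3,1,1,2) (3,1,2,1) (3,1,2,2) (3,1,3,1) (3,1,3,2) (3,2,1,1) (3,2,1,2) (3,2,2,1) (3,2,2,2) (3,2,3,1) (3,2,3,2) — 18.
Package=day 3: (2,1,1,1) (2,1,2,1) (2,1,3,1) (2,3,1,1) (2,3,2,1) (2,3,3,1) (3,1,1,1) (3,1,1,2) (3,1,2,1) (3,1,2,2) (3,1,3,1) (3,1,3,2) (3,2,1,1) (3,2,1,2) (3,2,2,1) (3,2,2,2) (3,2,3,1) (3,2,3,2) — 18.
Summing: 18 + 18 + 18 = 54.

54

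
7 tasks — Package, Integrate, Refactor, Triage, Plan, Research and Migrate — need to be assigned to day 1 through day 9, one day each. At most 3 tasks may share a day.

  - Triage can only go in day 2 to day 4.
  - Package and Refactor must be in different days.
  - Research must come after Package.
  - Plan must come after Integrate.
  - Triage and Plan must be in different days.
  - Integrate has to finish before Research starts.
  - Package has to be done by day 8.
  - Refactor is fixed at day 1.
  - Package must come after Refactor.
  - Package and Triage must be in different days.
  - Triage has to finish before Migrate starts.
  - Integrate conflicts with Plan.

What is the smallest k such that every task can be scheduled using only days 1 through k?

4 days

The precedence chain requires at least 3 distinct days.
With at most 3 per day and 7 tasks, at least 3 days are needed.
Could 3 days be enough, i.e. nothing placed later than day 3? No: Package's window within 3 days is {day 1, day 2, day 3}; Refactor's window within 3 days is {day 1}; Triage's window within 3 days is {day 2, day 3}; Research must come after Package (at day 1 or later) → {day 2, day 3}; Package must come before Research (at day 3 or earlier) → {day 1, day 2}; Migrate must come after Triage (at day 2 or later) → {day 3}; Triage must come before Migrate (at day 3 or earlier) → {day 2}; Package must come after Refactor (at day 1 or later) → {day 2}; Triage can't share with Package (day 2) → nothing is left.
So 3 days is not enough.
4 works (last occupied day: day 4): for example Research in day 4, Refactor in day 1, Triage in day 2, Migrate in day 3, Integrate in day 1, Plan in day 3, Package in day 3.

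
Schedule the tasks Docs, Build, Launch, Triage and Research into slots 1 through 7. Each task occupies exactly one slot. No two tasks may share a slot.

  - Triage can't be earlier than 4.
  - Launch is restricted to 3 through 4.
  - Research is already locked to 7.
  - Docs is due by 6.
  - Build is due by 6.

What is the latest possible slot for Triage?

Triage is available from 4.
Triage at 6 is achievable: Build in 2, Research in 7, Launch in 3, Docs in 1, Triage in 6.
Nothing later works — the capacity limit rule out every slot after 6.

6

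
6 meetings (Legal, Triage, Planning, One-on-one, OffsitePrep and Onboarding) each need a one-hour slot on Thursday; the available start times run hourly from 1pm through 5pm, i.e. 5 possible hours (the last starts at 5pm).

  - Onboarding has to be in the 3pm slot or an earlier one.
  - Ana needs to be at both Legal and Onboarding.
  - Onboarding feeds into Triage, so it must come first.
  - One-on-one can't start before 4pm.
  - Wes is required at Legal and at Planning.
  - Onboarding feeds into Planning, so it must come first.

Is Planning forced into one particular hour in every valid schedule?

No

Planning can be 2pm (e.g. Onboarding in 1pm, Legal in 3pm, Planning in 2pm, One-on-one in 4pm, Triage in 2pm, OffsitePrep in 1pm) or 3pm (e.g. OffsitePrep -> 1pm, Onboarding -> 1pm, Legal -> 2pm, Triage -> 2pm, Planning -> 3pm, One-on-one -> 4pm).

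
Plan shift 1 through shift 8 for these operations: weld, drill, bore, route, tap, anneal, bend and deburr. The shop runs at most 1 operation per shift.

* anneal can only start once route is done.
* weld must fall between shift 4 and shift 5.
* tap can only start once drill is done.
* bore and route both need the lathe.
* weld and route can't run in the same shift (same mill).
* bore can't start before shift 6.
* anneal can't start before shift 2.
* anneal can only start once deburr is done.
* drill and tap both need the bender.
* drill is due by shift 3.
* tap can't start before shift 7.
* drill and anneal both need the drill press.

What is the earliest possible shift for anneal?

shift 4

Anneal is available from shift 2.
anneal at shift 4 is achievable: bore=shift 6; bend=shift 8; weld=shift 5; drill=shift 1; deburr=shift 3; route=shift 2; tap=shift 7; anneal=shift 4.
Nothing earlier works — the conflict and capacity constraints rule out every shift before shift 4.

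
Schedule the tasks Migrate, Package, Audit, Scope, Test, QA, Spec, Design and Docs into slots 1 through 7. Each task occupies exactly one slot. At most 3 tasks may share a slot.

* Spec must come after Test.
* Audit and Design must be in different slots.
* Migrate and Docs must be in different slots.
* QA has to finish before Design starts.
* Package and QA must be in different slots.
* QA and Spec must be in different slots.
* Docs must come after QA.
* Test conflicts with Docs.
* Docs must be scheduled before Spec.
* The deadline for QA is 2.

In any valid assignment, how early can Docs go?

2

Precedence pushes Docs to at least 2; downstream work caps Docs at 6.
Docs at 2 is achievable: QA -> 1; Design -> 2; Migrate -> 1; Docs -> 2; Test -> 1; Scope -> 3; Spec -> 3; Audit -> 3; Package -> 2.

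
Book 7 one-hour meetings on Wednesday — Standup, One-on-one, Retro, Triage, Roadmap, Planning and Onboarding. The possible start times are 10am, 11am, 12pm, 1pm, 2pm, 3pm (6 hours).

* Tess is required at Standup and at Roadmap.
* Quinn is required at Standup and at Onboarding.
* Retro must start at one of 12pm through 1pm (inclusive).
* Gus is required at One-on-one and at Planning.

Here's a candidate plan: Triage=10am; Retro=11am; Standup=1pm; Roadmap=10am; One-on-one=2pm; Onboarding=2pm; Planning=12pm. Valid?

Retro must start at one of 12pm through 1pm (inclusive) — violated.
Tess is required at Standup and at Roadmap — holds.
Gus is required at One-on-one and at Planning — holds.
Quinn is required at Standup and at Onboarding — holds.

Invalid. Retro must start at one of 12pm through 1pm (inclusive).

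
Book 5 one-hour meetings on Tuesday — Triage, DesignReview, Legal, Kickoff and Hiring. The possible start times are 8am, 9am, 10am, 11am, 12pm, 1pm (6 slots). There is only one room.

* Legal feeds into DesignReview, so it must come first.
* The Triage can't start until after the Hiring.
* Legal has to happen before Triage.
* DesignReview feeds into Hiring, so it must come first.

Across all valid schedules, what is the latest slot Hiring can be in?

12pm

Precedence pushes Hiring to at least 10am; downstream work caps Hiring at 12pm.
Hiring at 12pm is achievable: Kickoff in 10am; Triage in 1pm; DesignReview in 9am; Legal in 8am; Hiring in 12pm.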